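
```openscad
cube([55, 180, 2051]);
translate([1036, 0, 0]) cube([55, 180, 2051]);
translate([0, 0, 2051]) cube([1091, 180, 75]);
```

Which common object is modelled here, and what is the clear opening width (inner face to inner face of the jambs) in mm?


A door frame. The clear opening width is 981 mm.

Two 2051 mm tall posts with a header on top — a door frame. The left jamb is 55 mm wide at x = 0; the right jamb starts at x = 1036. The clear opening is 1036 − 55 = 981 mm.


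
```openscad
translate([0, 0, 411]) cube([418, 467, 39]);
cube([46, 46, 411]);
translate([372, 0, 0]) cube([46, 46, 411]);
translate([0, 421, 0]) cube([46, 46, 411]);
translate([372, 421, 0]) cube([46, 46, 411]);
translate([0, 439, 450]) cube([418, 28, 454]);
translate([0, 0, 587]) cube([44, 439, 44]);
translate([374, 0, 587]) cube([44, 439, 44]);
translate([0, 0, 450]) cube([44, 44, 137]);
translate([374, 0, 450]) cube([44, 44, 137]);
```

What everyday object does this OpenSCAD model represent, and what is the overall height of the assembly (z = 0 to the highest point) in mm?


A chair. The overall height is 904 mm.

A slab on four corner posts with a tall panel at the back — a chair. The seat slab sits at z = 411 with thickness 39, and the 454 mm backrest starts at the seat top, so the overall height is 411 + 39 + 454 = 904 mm.


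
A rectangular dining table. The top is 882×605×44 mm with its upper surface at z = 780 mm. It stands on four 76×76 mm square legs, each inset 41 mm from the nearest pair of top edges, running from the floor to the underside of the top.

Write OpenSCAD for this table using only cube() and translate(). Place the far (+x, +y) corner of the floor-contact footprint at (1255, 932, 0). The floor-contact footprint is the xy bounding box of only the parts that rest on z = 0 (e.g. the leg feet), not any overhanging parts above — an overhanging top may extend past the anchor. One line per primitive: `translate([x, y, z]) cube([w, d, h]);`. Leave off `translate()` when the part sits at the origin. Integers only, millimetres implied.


translate([414, 368, 736]) cube([882, 605, 44]);
translate([455, 409, 0]) cube([76, 76, 736]);
translate([1179, 409, 0]) cube([76, 76, 736]);
translate([455, 856, 0]) cube([76, 76, 736]);
translate([1179, 856, 0]) cube([76, 76, 736]);


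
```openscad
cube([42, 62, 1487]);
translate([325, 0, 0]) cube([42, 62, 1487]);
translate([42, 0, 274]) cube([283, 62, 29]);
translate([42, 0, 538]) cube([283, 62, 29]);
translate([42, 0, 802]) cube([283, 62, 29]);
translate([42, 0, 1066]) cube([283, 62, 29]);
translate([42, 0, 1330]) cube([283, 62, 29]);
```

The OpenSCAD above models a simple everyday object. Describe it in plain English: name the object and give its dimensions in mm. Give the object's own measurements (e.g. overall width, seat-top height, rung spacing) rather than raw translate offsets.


A straight ladder. Two 42×62 mm vertical rails, 1487 mm tall, stand 367 mm apart (outside-to-outside) with their front faces coplanar on the −y side. 5 rungs, each 62 mm deep and 29 mm tall, span between the inner faces of the rails, front faces flush with the rails. The lowest rung's underside is at z = 274 mm and rungs are spaced 264 mm apart (underside to underside).


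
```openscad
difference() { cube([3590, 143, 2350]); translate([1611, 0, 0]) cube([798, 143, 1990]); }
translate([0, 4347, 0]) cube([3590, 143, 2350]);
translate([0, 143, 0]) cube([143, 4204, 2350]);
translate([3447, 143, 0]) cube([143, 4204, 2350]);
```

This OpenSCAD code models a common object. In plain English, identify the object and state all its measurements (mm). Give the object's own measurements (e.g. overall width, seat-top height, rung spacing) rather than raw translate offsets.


A single room: four walls, each 2350 mm tall and 143 mm thick, enclosing an outside footprint 3590×4490 mm (x × y), no floor or roof. The front and back walls (−y and +y sides) run the full x-width; the side walls fit between their inner faces. A door opening 798 mm wide and 1990 mm tall is cut through the front wall from the floor up, its −x edge 1611 mm from the wall's −x end.


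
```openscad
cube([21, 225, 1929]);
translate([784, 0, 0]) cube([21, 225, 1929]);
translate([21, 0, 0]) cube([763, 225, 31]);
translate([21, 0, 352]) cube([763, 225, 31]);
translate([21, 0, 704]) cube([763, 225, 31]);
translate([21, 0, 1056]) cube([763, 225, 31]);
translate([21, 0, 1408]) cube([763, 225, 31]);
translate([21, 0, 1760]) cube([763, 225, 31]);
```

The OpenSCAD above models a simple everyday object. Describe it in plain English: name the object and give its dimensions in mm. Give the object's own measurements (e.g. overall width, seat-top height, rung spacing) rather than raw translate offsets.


An open bookshelf. Two side panels, each 21 mm thick, 225 mm deep and 1929 mm tall, stand 805 mm apart (outside-to-outside). Between them sit 6 shelves, each 31 mm thick and 225 mm deep, spanning the full gap between the sides. The bottom shelf rests on the floor (its underside at z = 0) and the clear gap between one shelf's top and the next shelf's underside is 321 mm.


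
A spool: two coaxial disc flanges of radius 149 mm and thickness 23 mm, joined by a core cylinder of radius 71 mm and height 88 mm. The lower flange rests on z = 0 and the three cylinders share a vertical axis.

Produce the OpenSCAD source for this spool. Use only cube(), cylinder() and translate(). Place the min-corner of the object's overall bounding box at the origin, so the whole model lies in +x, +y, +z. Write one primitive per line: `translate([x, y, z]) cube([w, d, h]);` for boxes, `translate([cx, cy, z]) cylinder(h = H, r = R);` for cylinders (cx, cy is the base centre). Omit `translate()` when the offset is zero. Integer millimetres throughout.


translate([149, 149, 0]) cylinder(h = 23, r = 149);
translate([149, 149, 23]) cylinder(h = 88, r = 71);
translate([149, 149, 111]) cylinder(h = 23, r = 149);


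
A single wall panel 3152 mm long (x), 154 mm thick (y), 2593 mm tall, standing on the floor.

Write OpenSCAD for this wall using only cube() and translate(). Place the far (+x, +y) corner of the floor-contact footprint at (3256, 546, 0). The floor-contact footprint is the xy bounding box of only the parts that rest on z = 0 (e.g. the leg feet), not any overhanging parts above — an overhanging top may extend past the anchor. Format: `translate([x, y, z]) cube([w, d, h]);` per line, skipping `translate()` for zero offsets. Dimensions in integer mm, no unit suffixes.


translate([104, 392, 0]) cube([3152, 154, 2593]);


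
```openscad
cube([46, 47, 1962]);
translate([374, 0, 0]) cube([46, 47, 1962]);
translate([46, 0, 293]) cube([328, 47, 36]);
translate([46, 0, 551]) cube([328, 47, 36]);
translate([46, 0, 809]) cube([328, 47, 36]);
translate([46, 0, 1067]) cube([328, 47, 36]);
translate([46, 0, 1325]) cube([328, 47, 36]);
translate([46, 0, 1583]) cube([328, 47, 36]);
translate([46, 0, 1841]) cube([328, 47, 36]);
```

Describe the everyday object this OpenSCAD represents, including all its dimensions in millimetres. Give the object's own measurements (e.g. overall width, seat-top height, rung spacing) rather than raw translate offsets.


A straight ladder. Two 46×47 mm vertical rails, 1962 mm tall, stand 420 mm apart (outside-to-outside) with their front faces coplanar on the −y side. 7 rungs, each 47 mm deep and 36 mm tall, span between the inner faces of the rails, front faces flush with the rails. The lowest rung's underside is at z = 293 mm and rungs are spaced 258 mm apart (underside to underside).


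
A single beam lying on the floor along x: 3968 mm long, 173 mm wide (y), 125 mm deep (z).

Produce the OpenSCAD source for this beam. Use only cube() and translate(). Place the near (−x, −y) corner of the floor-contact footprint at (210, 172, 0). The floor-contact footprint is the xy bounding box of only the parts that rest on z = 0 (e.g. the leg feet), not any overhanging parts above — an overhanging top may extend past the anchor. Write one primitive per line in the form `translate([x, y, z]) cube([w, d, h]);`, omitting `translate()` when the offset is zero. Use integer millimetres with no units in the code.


translate([210, 172, 0]) cube([3968, 173, 125]);


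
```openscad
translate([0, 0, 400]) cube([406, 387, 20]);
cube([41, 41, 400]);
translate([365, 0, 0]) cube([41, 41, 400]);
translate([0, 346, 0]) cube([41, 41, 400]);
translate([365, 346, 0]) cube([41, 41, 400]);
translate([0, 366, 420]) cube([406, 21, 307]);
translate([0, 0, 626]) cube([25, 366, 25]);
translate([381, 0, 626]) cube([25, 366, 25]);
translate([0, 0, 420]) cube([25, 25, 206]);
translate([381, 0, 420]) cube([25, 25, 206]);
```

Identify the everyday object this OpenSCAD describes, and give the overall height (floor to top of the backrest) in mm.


A chair. The overall height is 727 mm.

A slab on four corner posts with a tall panel at the back — a chair. The seat slab sits at z = 400 with thickness 20, and the 307 mm backrest starts at the seat top, so the overall height is 400 + 20 + 307 = 727 mm.


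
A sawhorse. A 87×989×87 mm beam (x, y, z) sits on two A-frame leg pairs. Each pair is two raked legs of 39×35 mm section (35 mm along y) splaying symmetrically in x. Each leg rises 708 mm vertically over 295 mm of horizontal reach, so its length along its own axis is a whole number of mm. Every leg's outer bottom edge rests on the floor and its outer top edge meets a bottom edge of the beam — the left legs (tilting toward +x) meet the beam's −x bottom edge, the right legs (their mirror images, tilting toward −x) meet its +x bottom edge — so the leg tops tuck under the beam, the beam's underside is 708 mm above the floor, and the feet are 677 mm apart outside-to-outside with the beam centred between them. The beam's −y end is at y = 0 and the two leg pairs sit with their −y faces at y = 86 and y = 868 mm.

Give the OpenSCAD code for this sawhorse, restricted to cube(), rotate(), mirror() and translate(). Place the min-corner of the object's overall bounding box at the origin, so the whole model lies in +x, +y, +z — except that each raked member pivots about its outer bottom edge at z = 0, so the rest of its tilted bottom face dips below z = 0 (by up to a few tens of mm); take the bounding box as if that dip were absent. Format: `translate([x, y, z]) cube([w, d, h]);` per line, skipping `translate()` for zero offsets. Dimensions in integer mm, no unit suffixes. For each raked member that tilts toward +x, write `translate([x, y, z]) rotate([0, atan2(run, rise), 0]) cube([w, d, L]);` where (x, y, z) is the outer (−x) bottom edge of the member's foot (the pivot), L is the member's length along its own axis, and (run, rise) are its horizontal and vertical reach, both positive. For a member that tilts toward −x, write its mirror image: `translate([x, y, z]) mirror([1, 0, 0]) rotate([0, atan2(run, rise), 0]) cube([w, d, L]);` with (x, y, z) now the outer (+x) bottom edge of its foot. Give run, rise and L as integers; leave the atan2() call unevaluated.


translate([295, 0, 708]) cube([87, 989, 87]);
translate([0, 86, 0]) rotate([0, atan2(295, 708), 0]) cube([39, 35, 767]);
translate([677, 86, 0]) mirror([1, 0, 0]) rotate([0, atan2(295, 708), 0]) cube([39, 35, 767]);
translate([0, 868, 0]) rotate([0, atan2(295, 708), 0]) cube([39, 35, 767]);
translate([677, 868, 0]) mirror([1, 0, 0]) rotate([0, atan2(295, 708), 0]) cube([39, 35, 767]);


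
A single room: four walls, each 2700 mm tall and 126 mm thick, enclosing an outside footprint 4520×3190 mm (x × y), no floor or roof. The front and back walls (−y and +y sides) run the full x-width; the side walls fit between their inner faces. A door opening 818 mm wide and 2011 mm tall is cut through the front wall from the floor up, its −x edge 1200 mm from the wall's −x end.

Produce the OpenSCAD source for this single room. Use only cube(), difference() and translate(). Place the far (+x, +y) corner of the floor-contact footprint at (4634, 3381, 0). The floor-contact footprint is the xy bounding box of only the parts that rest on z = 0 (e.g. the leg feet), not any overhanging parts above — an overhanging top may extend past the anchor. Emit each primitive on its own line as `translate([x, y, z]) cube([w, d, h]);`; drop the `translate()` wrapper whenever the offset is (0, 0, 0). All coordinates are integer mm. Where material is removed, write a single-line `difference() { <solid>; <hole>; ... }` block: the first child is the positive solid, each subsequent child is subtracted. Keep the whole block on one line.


difference() { translate([114, 191, 0]) cube([4520, 126, 2700]); translate([1314, 191, 0]) cube([818, 126, 2011]); }
translate([114, 3255, 0]) cube([4520, 126, 2700]);
translate([114, 317, 0]) cube([126, 2938, 2700]);
translate([4508, 317, 0]) cube([126, 2938, 2700]);


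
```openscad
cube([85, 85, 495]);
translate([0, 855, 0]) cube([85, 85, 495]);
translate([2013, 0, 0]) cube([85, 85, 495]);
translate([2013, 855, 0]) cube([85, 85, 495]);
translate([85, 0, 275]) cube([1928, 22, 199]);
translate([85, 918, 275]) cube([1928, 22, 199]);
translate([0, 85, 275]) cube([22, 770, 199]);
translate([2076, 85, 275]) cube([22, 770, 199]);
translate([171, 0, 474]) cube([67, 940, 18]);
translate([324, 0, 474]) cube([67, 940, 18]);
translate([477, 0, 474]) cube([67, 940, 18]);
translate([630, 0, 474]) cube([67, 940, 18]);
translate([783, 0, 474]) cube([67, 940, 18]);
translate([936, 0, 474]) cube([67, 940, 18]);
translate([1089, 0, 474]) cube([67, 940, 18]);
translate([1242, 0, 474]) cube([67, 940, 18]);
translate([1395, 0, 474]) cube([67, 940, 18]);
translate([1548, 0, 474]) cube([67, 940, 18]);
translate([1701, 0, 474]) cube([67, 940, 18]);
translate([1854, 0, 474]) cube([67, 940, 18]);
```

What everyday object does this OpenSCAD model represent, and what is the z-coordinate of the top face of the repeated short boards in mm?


A bed frame. The slat-top height is 492 mm.

Four posts, four rails, and a row of slats — a bed frame. Slats sit on the rails at z = 275 + 199 = 474; with slat thickness 18, the top is 492 mm.


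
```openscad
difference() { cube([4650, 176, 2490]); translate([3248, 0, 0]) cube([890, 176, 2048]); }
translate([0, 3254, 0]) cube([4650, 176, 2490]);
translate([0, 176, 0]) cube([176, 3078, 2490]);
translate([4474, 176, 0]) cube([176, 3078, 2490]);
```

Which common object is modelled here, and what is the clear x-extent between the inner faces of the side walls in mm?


A single room. The interior width is 4298 mm.

Four walls enclosing a rectangle with a door in the front wall — a room. Outside width 4650 minus two 176 mm walls gives 4298 mm.


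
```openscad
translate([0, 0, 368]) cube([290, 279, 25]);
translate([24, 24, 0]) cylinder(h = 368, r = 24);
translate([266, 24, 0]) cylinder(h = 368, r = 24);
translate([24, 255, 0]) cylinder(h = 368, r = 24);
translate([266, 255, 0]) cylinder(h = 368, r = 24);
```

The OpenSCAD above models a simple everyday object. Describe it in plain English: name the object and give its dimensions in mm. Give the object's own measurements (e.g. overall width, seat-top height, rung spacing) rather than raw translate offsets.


A simple wooden stool: a rectangular seat 290 mm (x) by 279 mm (y), 25 mm thick, top face at z = 393 mm, on four round legs, each 48 mm in diameter. The legs rest on z = 0, each leg's axis is inset half a diameter from the nearest pair of seat edges (so the leg's bounding box is flush with the corner).


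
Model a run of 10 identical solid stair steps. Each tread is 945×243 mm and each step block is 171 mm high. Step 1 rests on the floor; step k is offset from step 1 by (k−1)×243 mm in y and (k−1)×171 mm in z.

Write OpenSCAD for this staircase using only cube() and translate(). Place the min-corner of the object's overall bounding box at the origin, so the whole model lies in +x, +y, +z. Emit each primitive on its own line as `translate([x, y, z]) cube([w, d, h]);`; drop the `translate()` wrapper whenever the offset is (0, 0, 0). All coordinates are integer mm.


cube([945, 243, 171]);
translate([0, 243, 171]) cube([945, 243, 171]);
translate([0, 486, 342]) cube([945, 243, 171]);
translate([0, 729, 513]) cube([945, 243, 171]);
translate([0, 972, 684]) cube([945, 243, 171]);
translate([0, 1215, 855]) cube([945, 243, 171]);
translate([0, 1458, 1026]) cube([945, 243, 171]);
translate([0, 1701, 1197]) cube([945, 243, 171]);
translate([0, 1944, 1368]) cube([945, 243, 171]);
translate([0, 2187, 1539]) cube([945, 243, 171]);


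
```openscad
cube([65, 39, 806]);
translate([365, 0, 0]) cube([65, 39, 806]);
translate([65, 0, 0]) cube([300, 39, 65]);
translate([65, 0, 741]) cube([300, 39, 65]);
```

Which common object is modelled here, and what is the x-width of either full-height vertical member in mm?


A picture frame. The border width is 65 mm.

Four thin pieces enclosing a rectangular opening — a picture frame. The two full-height stiles are 806 mm tall; the top rail sits at z = 741 and is 65 mm tall, so the border above the opening is 806 − 741 = 65 mm, matching the stile x-width.


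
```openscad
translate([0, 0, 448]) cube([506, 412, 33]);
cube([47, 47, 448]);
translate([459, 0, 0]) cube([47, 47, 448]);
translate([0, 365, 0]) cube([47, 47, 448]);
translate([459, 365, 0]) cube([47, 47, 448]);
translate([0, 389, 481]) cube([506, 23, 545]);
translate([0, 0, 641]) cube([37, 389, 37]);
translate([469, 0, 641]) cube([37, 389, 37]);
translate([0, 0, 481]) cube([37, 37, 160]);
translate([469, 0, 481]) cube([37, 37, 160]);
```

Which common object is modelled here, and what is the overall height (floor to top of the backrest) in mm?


A chair. The overall height is 1026 mm.

A slab on four corner posts with a tall panel at the back — a chair. The seat slab sits at z = 448 with thickness 33, and the 545 mm backrest starts at the seat top, so the overall height is 448 + 33 + 545 = 1026 mm.


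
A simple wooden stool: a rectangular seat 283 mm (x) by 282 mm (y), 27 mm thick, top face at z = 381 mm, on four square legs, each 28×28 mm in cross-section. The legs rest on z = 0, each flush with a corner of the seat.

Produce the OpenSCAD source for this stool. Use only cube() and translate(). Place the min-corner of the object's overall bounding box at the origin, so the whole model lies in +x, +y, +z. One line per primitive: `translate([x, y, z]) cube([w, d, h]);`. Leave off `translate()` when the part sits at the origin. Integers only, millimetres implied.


translate([0, 0, 354]) cube([283, 282, 27]);
cube([28, 28, 354]);
translate([255, 0, 0]) cube([28, 28, 354]);
translate([0, 254, 0]) cube([28, 28, 354]);
translate([255, 254, 0]) cube([28, 28, 354]);


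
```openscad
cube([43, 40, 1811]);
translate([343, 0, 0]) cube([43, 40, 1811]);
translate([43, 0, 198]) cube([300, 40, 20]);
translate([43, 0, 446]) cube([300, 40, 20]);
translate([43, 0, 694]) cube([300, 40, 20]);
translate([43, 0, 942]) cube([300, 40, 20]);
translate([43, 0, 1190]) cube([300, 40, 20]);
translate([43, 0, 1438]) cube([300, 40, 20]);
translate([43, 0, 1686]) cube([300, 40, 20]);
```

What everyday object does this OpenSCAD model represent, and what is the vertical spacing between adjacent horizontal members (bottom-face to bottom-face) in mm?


A ladder. The rung spacing is 248 mm.

Two tall 43×40 posts with 7 short bars between them — a ladder. Adjacent rungs sit at z = 198 and z = 446, so the spacing is 446 − 198 = 248 mm.


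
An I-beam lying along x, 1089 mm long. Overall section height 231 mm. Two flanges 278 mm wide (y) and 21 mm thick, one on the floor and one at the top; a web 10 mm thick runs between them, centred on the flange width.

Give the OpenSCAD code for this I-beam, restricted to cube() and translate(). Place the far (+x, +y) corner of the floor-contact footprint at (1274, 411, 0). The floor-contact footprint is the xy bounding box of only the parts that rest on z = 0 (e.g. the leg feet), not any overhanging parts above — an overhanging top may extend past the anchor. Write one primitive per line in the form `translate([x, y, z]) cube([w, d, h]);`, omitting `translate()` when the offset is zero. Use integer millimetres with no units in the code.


translate([185, 133, 0]) cube([1089, 278, 21]);
translate([185, 267, 21]) cube([1089, 10, 189]);
translate([185, 133, 210]) cube([1089, 278, 21]);


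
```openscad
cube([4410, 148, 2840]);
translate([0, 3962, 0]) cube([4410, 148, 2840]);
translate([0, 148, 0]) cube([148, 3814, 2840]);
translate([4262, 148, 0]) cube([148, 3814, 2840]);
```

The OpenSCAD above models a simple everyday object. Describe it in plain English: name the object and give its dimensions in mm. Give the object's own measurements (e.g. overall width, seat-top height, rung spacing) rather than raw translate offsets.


The wall frame of a small rectangular building: four walls, each 2840 mm tall and 148 mm thick, enclosing a footprint 4410 mm (x) by 4110 mm (y) outside-to-outside, with no floor or roof. The front and back walls (the −y and +y sides) span the full width; the two side walls fit between them.


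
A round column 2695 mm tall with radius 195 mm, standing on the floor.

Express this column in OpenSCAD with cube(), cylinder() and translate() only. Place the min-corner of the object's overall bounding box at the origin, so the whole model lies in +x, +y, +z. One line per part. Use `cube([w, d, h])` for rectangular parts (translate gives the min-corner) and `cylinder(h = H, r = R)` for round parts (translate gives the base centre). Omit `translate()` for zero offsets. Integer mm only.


translate([195, 195, 0]) cylinder(h = 2695, r = 195);


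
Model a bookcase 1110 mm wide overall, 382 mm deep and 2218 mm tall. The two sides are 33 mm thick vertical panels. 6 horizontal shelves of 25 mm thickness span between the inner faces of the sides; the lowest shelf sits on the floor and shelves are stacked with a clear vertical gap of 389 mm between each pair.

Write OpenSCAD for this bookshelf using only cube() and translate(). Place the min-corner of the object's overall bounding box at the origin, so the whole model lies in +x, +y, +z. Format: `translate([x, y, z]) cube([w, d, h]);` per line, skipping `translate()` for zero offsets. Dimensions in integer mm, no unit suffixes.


cube([33, 382, 2218]);
translate([1077, 0, 0]) cube([33, 382, 2218]);
translate([33, 0, 0]) cube([1044, 382, 25]);
translate([33, 0, 414]) cube([1044, 382, 25]);
translate([33, 0, 828]) cube([1044, 382, 25]);
translate([33, 0, 1242]) cube([1044, 382, 25]);
translate([33, 0, 1656]) cube([1044, 382, 25]);
translate([33, 0, 2070]) cube([1044, 382, 25]);


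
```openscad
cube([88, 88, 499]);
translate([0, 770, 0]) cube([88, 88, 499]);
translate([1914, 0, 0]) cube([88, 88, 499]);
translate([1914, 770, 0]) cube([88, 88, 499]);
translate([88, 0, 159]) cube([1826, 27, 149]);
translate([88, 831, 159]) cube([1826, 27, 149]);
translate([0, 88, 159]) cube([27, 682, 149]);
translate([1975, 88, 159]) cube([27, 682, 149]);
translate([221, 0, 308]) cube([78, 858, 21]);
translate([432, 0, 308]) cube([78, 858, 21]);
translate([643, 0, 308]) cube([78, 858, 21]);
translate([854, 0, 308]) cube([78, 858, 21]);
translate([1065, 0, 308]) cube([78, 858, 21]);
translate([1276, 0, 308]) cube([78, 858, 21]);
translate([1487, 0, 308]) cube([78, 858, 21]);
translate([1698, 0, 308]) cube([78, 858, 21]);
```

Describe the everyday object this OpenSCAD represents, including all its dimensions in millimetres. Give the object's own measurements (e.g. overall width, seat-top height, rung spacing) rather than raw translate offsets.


A bed frame 2002 mm long (x) by 858 mm wide (y). Four 88×88 mm corner posts, 499 mm tall, at the corners of the footprint. Four rails of 27 mm thickness and 149 mm height run between adjacent posts with their undersides at z = 159 mm, their outer faces flush with the outside of the frame (the two x-running rails run between the posts' inner faces; the two y-running rails run between the posts' inner faces). 8 slats, each 78 mm wide (x) and 21 mm thick, lie across the top of the two x-running rails, running the full 858 mm width of the frame in y; along x they sit between the end posts with a 133 mm gap after the −x posts and between neighbouring slats, leaving 138 mm before the +x posts.


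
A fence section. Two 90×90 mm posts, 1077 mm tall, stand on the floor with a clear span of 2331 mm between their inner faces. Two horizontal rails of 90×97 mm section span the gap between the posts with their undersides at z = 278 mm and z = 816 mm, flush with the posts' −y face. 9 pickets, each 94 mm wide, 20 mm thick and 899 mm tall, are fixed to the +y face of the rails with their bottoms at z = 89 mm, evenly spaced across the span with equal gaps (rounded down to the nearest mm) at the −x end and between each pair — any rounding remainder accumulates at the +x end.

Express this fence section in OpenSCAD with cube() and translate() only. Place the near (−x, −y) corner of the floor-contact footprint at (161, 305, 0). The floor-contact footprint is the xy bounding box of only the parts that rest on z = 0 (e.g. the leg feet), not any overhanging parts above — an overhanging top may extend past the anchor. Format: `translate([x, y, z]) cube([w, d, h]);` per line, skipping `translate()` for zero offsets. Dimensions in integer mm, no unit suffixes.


translate([161, 305, 0]) cube([90, 90, 1077]);
translate([2582, 305, 0]) cube([90, 90, 1077]);
translate([251, 305, 278]) cube([2331, 90, 97]);
translate([251, 305, 816]) cube([2331, 90, 97]);
translate([399, 395, 89]) cube([94, 20, 899]);
translate([641, 395, 89]) cube([94, 20, 899]);
translate([883, 395, 89]) cube([94, 20, 899]);
translate([1125, 395, 89]) cube([94, 20, 899]);
translate([1367, 395, 89]) cube([94, 20, 899]);
translate([1609, 395, 89]) cube([94, 20, 899]);
translate([1851, 395, 89]) cube([94, 20, 899]);
translate([2093, 395, 89]) cube([94, 20, 899]);
translate([2335, 395, 89]) cube([94, 20, 899]);


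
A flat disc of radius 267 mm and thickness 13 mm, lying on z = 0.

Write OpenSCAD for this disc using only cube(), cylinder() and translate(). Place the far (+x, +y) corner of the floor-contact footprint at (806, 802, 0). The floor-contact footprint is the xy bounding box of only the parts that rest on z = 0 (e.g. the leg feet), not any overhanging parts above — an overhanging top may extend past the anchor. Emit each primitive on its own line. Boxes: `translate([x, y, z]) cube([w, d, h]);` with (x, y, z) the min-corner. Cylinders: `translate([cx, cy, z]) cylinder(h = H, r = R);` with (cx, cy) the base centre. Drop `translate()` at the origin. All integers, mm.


translate([539, 535, 0]) cylinder(h = 13, r = 267);


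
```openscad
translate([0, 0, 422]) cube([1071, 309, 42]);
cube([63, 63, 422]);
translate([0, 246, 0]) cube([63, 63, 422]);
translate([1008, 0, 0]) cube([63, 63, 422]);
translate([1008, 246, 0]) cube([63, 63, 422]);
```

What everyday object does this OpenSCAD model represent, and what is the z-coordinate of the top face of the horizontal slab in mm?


A bench. The seat-top height is 464 mm.

A long slab on four corner posts — a bench. The slab sits at z = 422 with thickness 42, so the top is 422 + 42 = 464 mm.


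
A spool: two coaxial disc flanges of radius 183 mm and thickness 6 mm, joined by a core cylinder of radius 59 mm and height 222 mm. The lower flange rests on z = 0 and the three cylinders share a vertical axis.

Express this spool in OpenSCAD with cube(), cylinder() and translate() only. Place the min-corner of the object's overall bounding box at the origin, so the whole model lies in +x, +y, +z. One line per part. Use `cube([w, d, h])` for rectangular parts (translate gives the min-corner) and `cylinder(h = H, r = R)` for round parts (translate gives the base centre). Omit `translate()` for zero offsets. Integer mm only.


translate([183, 183, 0]) cylinder(h = 6, r = 183);
translate([183, 183, 6]) cylinder(h = 222, r = 59);
translate([183, 183, 228]) cylinder(h = 6, r = 183);


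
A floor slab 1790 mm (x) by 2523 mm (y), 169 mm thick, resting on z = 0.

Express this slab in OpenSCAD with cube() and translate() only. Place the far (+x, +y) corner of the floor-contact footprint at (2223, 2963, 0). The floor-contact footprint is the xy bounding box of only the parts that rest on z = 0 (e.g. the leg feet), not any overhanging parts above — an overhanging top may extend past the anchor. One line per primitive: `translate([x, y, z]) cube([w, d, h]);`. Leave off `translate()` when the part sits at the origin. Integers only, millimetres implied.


translate([433, 440, 0]) cube([1790, 2523, 169]);


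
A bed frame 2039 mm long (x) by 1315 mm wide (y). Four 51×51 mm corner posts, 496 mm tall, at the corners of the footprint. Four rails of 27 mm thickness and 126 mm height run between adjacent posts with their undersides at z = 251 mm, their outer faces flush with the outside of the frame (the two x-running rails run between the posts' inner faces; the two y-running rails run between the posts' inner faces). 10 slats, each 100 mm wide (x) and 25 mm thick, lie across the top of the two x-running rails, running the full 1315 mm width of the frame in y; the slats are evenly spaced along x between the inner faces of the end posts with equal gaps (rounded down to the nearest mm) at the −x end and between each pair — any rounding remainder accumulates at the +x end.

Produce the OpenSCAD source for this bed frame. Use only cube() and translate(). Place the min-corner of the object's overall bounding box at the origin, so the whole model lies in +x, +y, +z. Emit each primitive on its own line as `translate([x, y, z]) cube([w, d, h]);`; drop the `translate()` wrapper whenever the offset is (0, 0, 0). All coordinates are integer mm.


cube([51, 51, 496]);
translate([0, 1264, 0]) cube([51, 51, 496]);
translate([1988, 0, 0]) cube([51, 51, 496]);
translate([1988, 1264, 0]) cube([51, 51, 496]);
translate([51, 0, 251]) cube([1937, 27, 126]);
translate([51, 1288, 251]) cube([1937, 27, 126]);
translate([0, 51, 251]) cube([27, 1213, 126]);
translate([2012, 51, 251]) cube([27, 1213, 126]);
translate([136, 0, 377]) cube([100, 1315, 25]);
translate([321, 0, 377]) cube([100, 1315, 25]);
translate([506, 0, 377]) cube([100, 1315, 25]);
translate([691, 0, 377]) cube([100, 1315, 25]);
translate([876, 0, 377]) cube([100, 1315, 25]);
translate([1061, 0, 377]) cube([100, 1315, 25]);
translate([1246, 0, 377]) cube([100, 1315, 25]);
translate([1431, 0, 377]) cube([100, 1315, 25]);
translate([1616, 0, 377]) cube([100, 1315, 25]);
translate([1801, 0, 377]) cube([100, 1315, 25]);


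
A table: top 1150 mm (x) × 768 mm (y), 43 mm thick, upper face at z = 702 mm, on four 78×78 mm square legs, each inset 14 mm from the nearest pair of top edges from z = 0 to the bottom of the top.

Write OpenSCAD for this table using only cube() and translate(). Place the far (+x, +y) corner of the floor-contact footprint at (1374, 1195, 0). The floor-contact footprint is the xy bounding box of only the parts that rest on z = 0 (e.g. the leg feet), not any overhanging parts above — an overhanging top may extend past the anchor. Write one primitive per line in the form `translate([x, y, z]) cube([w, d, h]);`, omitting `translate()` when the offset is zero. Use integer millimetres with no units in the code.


// leg_h = 702 - 43 = 659
translate([238, 441, 659]) cube([1150, 768, 43]);
translate([252, 455, 0]) cube([78, 78, 659]);
translate([1296, 455, 0]) cube([78, 78, 659]);
translate([252, 1117, 0]) cube([78, 78, 659]);
translate([1296, 1117, 0]) cube([78, 78, 659]);


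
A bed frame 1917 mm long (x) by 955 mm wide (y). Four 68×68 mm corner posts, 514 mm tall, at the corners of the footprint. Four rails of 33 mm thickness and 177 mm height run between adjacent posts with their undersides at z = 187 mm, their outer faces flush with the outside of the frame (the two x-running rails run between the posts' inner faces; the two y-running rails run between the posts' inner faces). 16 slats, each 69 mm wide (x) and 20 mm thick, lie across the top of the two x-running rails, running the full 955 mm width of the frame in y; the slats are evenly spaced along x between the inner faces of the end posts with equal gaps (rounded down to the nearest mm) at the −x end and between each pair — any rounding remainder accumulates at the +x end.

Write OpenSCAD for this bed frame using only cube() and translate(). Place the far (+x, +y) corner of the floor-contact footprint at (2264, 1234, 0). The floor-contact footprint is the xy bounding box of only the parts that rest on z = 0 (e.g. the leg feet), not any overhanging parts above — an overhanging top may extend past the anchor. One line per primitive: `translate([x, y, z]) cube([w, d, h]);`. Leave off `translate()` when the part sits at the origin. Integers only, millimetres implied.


translate([347, 279, 0]) cube([68, 68, 514]);
translate([347, 1166, 0]) cube([68, 68, 514]);
translate([2196, 279, 0]) cube([68, 68, 514]);
translate([2196, 1166, 0]) cube([68, 68, 514]);
translate([415, 279, 187]) cube([1781, 33, 177]);
translate([415, 1201, 187]) cube([1781, 33, 177]);
translate([347, 347, 187]) cube([33, 819, 177]);
translate([2231, 347, 187]) cube([33, 819, 177]);
translate([454, 279, 364]) cube([69, 955, 20]);
translate([562, 279, 364]) cube([69, 955, 20]);
translate([670, 279, 364]) cube([69, 955, 20]);
translate([778, 279, 364]) cube([69, 955, 20]);
translate([886, 279, 364]) cube([69, 955, 20]);
translate([994, 279, 364]) cube([69, 955, 20]);
translate([1102, 279, 364]) cube([69, 955, 20]);
translate([1210, 279, 364]) cube([69, 955, 20]);
translate([1318, 279, 364]) cube([69, 955, 20]);
translate([1426, 279, 364]) cube([69, 955, 20]);
translate([1534, 279, 364]) cube([69, 955, 20]);
translate([1642, 279, 364]) cube([69, 955, 20]);
translate([1750, 279, 364]) cube([69, 955, 20]);
translate([1858, 279, 364]) cube([69, 955, 20]);
translate([1966, 279, 364]) cube([69, 955, 20]);
translate([2074, 279, 364]) cube([69, 955, 20]);


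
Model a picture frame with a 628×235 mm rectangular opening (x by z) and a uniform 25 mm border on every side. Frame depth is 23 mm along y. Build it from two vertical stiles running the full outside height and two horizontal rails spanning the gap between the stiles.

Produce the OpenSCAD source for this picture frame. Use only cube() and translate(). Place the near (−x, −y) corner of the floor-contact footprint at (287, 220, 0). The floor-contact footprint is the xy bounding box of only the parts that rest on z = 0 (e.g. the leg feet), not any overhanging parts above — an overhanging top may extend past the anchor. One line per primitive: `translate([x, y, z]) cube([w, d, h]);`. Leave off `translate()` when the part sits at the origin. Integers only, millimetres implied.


translate([287, 220, 0]) cube([25, 23, 285]);
translate([940, 220, 0]) cube([25, 23, 285]);
translate([312, 220, 0]) cube([628, 23, 25]);
translate([312, 220, 260]) cube([628, 23, 25]);


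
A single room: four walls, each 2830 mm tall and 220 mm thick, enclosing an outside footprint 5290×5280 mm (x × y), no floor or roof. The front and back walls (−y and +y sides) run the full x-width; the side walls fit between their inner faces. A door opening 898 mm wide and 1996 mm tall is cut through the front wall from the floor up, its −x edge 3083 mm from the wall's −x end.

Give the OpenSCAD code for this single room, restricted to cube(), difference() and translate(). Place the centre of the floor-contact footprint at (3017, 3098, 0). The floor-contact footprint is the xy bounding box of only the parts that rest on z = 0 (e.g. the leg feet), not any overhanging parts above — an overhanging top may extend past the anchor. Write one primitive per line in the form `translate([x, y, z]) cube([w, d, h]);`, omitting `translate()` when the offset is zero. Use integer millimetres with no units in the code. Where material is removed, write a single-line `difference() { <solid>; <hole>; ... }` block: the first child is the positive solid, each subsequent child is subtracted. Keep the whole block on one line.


difference() { translate([372, 458, 0]) cube([5290, 220, 2830]); translate([3455, 458, 0]) cube([898, 220, 1996]); }
translate([372, 5518, 0]) cube([5290, 220, 2830]);
translate([372, 678, 0]) cube([220, 4840, 2830]);
translate([5442, 678, 0]) cube([220, 4840, 2830]);


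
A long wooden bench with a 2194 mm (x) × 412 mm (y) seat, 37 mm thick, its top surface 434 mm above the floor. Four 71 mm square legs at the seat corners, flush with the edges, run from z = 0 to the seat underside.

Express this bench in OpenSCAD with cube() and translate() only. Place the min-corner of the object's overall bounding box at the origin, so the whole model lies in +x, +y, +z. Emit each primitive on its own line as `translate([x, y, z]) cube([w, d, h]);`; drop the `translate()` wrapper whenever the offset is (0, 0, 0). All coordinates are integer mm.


translate([0, 0, 397]) cube([2194, 412, 37]);
cube([71, 71, 397]);
translate([0, 341, 0]) cube([71, 71, 397]);
translate([2123, 0, 0]) cube([71, 71, 397]);
translate([2123, 341, 0]) cube([71, 71, 397]);


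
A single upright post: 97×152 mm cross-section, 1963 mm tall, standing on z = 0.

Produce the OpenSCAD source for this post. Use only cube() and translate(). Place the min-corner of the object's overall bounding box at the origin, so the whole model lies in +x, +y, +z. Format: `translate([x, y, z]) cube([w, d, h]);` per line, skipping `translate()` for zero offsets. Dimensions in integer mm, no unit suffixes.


cube([97, 152, 1963]);


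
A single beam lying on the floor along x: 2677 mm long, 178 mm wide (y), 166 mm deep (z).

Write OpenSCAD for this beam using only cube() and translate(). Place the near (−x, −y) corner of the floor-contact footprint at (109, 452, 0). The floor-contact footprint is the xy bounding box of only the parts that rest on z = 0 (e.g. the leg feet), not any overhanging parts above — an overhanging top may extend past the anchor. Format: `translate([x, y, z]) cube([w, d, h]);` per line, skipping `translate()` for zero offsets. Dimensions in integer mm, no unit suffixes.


translate([109, 452, 0]) cube([2677, 178, 166]);


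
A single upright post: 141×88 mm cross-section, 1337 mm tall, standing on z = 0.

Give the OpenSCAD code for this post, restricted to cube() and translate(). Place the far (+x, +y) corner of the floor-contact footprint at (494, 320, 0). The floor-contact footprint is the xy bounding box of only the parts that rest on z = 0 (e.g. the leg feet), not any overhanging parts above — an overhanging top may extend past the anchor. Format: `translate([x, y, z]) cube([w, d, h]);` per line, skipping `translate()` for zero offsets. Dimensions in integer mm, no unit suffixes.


translate([353, 232, 0]) cube([141, 88, 1337]);


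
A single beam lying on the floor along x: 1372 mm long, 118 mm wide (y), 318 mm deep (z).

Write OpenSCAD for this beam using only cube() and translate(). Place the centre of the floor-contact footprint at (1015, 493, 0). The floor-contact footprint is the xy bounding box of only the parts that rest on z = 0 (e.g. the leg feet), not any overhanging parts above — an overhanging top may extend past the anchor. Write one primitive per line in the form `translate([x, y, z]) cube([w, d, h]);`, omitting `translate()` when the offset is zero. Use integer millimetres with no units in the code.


translate([329, 434, 0]) cube([1372, 118, 318]);


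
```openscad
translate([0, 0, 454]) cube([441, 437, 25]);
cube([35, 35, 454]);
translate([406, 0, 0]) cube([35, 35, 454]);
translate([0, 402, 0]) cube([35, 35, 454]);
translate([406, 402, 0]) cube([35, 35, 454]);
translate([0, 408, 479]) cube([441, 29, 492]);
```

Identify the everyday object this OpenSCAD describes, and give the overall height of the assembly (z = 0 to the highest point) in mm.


A chair. The overall height is 971 mm.

A slab on four corner posts with a tall panel at the back — a chair. The seat slab sits at z = 454 with thickness 25, and the 492 mm backrest starts at the seat top, so the overall height is 454 + 25 + 492 = 971 mm.
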